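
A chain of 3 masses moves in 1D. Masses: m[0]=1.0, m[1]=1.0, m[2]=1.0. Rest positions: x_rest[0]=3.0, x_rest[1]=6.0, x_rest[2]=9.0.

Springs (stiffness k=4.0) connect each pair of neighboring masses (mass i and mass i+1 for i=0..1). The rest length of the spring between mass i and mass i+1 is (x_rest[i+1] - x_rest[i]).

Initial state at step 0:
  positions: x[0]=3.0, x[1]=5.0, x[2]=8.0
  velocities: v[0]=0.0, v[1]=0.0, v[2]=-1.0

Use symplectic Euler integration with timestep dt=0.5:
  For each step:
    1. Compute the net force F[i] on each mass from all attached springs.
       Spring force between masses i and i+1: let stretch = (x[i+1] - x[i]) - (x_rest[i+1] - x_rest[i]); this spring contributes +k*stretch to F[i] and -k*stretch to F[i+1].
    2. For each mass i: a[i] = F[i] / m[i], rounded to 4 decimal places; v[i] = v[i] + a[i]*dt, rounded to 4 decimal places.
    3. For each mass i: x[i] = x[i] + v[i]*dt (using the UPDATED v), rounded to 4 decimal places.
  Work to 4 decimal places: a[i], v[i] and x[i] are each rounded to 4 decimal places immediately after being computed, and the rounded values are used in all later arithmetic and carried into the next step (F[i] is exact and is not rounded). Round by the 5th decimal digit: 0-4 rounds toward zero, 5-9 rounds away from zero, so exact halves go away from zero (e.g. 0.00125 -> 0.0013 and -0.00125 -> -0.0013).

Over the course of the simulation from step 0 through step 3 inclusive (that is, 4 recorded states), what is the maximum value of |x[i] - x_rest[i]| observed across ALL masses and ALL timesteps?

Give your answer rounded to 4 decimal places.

Step 0: x=[3.0000 5.0000 8.0000] v=[0.0000 0.0000 -1.0000]
Step 1: x=[2.0000 6.0000 7.5000] v=[-2.0000 2.0000 -1.0000]
Step 2: x=[2.0000 4.5000 8.5000] v=[0.0000 -3.0000 2.0000]
Step 3: x=[1.5000 4.5000 8.5000] v=[-1.0000 0.0000 0.0000]
Max displacement = 1.5000

Answer: 1.5000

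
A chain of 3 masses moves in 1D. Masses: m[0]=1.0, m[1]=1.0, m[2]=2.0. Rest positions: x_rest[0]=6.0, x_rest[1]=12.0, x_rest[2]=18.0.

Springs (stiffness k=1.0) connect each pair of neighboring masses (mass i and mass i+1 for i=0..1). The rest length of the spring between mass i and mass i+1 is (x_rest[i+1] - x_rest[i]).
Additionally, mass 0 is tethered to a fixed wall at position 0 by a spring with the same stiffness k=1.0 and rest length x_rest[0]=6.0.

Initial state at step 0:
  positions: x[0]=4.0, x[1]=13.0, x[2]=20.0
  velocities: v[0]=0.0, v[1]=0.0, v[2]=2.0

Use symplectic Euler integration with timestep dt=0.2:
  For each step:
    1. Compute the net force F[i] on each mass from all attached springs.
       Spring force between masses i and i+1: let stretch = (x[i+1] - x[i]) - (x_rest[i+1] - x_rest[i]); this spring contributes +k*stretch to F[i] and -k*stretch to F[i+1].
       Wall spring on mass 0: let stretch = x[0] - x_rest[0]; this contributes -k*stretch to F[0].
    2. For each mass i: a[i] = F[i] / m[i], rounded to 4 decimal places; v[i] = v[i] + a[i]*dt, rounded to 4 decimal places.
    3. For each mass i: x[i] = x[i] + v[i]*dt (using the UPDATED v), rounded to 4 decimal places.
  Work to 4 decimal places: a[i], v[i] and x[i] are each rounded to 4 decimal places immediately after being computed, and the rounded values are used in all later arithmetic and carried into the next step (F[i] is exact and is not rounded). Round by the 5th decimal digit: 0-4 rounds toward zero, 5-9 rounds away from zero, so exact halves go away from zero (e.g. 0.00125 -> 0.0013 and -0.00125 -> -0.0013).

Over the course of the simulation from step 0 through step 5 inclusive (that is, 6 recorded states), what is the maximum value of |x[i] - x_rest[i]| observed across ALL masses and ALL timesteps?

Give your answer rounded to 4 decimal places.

Answer: 3.5157

Derivation:
Step 0: x=[4.0000 13.0000 20.0000] v=[0.0000 0.0000 2.0000]
Step 1: x=[4.2000 12.9200 20.3800] v=[1.0000 -0.4000 1.9000]
Step 2: x=[4.5808 12.7896 20.7308] v=[1.9040 -0.6520 1.7540]
Step 3: x=[5.1067 12.6485 21.0428] v=[2.6296 -0.7055 1.5599]
Step 4: x=[5.7300 12.5415 21.3069] v=[3.1166 -0.5350 1.3205]
Step 5: x=[6.3966 12.5127 21.5157] v=[3.3329 -0.1442 1.0440]
Max displacement = 3.5157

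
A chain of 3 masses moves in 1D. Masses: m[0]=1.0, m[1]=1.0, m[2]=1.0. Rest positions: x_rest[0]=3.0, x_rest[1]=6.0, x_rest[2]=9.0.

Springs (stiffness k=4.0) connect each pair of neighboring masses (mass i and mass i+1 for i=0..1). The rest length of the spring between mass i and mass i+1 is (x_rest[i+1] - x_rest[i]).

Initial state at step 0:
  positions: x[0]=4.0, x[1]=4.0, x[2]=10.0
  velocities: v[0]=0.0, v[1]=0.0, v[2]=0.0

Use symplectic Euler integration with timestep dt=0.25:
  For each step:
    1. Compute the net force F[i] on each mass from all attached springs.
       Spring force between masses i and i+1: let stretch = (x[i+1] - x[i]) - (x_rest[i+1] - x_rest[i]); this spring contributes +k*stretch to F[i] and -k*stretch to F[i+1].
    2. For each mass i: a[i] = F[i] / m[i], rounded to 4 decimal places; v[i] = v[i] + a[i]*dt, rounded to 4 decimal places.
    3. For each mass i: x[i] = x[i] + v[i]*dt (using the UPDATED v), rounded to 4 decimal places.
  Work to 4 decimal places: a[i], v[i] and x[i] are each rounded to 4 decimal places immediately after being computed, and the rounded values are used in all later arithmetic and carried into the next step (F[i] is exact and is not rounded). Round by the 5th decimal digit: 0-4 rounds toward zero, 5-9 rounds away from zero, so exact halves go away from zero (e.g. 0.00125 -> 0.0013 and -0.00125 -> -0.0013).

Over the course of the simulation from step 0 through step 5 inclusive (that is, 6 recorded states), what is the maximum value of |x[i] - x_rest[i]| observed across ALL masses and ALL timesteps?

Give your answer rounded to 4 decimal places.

Answer: 2.2188

Derivation:
Step 0: x=[4.0000 4.0000 10.0000] v=[0.0000 0.0000 0.0000]
Step 1: x=[3.2500 5.5000 9.2500] v=[-3.0000 6.0000 -3.0000]
Step 2: x=[2.3125 7.3750 8.3125] v=[-3.7500 7.5000 -3.7500]
Step 3: x=[1.8906 8.2188 7.8906] v=[-1.6875 3.3750 -1.6875]
Step 4: x=[2.3008 7.3985 8.3008] v=[1.6407 -3.2814 1.6407]
Step 5: x=[3.2354 5.5293 9.2354] v=[3.7384 -7.4768 3.7384]
Max displacement = 2.2188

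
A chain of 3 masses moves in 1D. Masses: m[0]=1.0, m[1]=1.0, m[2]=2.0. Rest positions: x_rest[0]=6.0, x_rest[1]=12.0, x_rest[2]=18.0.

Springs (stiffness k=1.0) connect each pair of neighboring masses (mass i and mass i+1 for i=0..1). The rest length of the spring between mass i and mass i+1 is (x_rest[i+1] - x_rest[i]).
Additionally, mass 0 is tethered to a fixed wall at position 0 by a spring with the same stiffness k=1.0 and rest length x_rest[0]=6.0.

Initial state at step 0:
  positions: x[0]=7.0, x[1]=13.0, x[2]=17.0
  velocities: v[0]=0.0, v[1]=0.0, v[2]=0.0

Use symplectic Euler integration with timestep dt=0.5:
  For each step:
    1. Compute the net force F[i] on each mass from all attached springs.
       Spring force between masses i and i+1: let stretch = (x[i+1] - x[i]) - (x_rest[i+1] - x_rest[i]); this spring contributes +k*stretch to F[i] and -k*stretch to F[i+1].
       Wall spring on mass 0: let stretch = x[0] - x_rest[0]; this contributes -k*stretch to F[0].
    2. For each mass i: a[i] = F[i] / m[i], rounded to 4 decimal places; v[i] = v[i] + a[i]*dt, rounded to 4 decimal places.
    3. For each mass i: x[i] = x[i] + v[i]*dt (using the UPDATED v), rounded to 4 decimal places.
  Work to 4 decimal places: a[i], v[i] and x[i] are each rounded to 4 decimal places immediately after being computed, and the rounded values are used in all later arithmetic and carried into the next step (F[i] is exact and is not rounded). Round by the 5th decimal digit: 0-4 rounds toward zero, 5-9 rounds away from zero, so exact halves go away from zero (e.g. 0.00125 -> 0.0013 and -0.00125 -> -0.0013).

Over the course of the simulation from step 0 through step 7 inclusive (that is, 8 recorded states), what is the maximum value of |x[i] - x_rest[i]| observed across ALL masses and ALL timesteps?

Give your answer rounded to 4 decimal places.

Step 0: x=[7.0000 13.0000 17.0000] v=[0.0000 0.0000 0.0000]
Step 1: x=[6.7500 12.5000 17.2500] v=[-0.5000 -1.0000 0.5000]
Step 2: x=[6.2500 11.7500 17.6563] v=[-1.0000 -1.5000 0.8125]
Step 3: x=[5.5625 11.1016 18.0743] v=[-1.3750 -1.2969 0.8360]
Step 4: x=[4.8692 10.8116 18.3707] v=[-1.3867 -0.5801 0.5928]
Step 5: x=[4.4442 10.9258 18.4722] v=[-0.8501 0.2283 0.2030]
Step 6: x=[4.5285 11.3062 18.3804] v=[0.1686 0.7607 -0.1836]
Step 7: x=[5.1751 11.7607 18.1543] v=[1.2932 0.9090 -0.4522]
Max displacement = 1.5558

Answer: 1.5558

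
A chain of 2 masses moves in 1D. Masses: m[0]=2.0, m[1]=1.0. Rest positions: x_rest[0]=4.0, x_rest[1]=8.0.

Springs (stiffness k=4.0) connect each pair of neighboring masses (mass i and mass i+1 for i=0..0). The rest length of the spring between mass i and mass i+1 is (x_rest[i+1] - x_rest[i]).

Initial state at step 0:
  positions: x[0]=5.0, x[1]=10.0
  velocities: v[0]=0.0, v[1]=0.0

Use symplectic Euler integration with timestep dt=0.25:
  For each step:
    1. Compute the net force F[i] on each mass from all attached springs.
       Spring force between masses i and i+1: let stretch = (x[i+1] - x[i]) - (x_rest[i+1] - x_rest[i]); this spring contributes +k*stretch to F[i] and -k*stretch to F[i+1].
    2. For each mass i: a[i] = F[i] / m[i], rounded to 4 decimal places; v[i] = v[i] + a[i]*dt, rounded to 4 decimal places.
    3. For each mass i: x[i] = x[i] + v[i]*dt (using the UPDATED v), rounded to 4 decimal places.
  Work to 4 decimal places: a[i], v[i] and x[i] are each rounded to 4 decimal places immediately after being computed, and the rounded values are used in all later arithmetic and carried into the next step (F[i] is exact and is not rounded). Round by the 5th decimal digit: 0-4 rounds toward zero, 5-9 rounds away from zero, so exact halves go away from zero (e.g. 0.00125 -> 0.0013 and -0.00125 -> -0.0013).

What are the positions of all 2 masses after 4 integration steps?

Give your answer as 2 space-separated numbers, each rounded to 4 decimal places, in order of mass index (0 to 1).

Step 0: x=[5.0000 10.0000] v=[0.0000 0.0000]
Step 1: x=[5.1250 9.7500] v=[0.5000 -1.0000]
Step 2: x=[5.3281 9.3438] v=[0.8125 -1.6250]
Step 3: x=[5.5332 8.9336] v=[0.8204 -1.6407]
Step 4: x=[5.6634 8.6733] v=[0.5206 -1.0411]

Answer: 5.6634 8.6733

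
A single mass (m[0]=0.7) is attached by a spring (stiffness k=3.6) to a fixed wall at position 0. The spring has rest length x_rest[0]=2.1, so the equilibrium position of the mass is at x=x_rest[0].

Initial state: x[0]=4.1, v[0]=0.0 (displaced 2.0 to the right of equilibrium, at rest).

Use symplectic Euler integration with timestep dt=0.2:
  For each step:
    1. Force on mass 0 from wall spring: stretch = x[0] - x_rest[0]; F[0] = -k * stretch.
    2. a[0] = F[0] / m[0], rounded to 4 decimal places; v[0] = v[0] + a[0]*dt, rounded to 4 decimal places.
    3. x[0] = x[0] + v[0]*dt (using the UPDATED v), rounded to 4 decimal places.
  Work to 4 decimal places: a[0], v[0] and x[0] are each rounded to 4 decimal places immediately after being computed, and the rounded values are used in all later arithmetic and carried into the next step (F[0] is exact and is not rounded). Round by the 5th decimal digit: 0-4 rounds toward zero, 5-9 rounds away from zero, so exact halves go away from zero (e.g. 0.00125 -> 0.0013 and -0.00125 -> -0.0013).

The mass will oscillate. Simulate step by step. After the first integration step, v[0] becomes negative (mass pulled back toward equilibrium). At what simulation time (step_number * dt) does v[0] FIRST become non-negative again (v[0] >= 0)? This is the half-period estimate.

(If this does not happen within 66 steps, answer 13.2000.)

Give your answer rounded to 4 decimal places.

Step 0: x=[4.1000] v=[0.0000]
Step 1: x=[3.6886] v=[-2.0571]
Step 2: x=[2.9504] v=[-3.6911]
Step 3: x=[2.0372] v=[-4.5658]
Step 4: x=[1.1370] v=[-4.5012]
Step 5: x=[0.4349] v=[-3.5107]
Step 6: x=[0.0753] v=[-1.7980]
Step 7: x=[0.1322] v=[0.2845]
First v>=0 after going negative at step 7, time=1.4000

Answer: 1.4000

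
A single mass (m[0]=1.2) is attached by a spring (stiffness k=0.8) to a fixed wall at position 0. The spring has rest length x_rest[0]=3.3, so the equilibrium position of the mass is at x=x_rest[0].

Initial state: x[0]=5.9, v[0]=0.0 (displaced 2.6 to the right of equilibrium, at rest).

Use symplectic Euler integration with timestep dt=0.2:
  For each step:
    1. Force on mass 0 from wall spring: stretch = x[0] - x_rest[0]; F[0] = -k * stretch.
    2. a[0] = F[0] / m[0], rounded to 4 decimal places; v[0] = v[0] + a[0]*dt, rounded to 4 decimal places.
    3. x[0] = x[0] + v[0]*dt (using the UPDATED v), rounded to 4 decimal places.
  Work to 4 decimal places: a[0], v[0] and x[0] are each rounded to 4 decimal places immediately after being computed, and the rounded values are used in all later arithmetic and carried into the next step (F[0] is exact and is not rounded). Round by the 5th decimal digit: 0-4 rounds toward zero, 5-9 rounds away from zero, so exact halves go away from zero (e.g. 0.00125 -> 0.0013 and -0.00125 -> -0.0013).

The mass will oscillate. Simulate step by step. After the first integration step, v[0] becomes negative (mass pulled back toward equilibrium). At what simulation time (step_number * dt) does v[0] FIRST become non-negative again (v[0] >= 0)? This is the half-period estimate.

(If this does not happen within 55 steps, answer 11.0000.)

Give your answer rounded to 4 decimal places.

Answer: 4.0000

Derivation:
Step 0: x=[5.9000] v=[0.0000]
Step 1: x=[5.8307] v=[-0.3467]
Step 2: x=[5.6939] v=[-0.6841]
Step 3: x=[5.4932] v=[-1.0033]
Step 4: x=[5.2341] v=[-1.2957]
Step 5: x=[4.9234] v=[-1.5536]
Step 6: x=[4.5694] v=[-1.7701]
Step 7: x=[4.1815] v=[-1.9394]
Step 8: x=[3.7701] v=[-2.0569]
Step 9: x=[3.3462] v=[-2.1196]
Step 10: x=[2.9210] v=[-2.1258]
Step 11: x=[2.5059] v=[-2.0753]
Step 12: x=[2.1120] v=[-1.9694]
Step 13: x=[1.7498] v=[-1.8110]
Step 14: x=[1.4289] v=[-1.6043]
Step 15: x=[1.1579] v=[-1.3548]
Step 16: x=[0.9441] v=[-1.0692]
Step 17: x=[0.7931] v=[-0.7551]
Step 18: x=[0.7089] v=[-0.4208]
Step 19: x=[0.6938] v=[-0.0753]
Step 20: x=[0.7482] v=[0.2722]
First v>=0 after going negative at step 20, time=4.0000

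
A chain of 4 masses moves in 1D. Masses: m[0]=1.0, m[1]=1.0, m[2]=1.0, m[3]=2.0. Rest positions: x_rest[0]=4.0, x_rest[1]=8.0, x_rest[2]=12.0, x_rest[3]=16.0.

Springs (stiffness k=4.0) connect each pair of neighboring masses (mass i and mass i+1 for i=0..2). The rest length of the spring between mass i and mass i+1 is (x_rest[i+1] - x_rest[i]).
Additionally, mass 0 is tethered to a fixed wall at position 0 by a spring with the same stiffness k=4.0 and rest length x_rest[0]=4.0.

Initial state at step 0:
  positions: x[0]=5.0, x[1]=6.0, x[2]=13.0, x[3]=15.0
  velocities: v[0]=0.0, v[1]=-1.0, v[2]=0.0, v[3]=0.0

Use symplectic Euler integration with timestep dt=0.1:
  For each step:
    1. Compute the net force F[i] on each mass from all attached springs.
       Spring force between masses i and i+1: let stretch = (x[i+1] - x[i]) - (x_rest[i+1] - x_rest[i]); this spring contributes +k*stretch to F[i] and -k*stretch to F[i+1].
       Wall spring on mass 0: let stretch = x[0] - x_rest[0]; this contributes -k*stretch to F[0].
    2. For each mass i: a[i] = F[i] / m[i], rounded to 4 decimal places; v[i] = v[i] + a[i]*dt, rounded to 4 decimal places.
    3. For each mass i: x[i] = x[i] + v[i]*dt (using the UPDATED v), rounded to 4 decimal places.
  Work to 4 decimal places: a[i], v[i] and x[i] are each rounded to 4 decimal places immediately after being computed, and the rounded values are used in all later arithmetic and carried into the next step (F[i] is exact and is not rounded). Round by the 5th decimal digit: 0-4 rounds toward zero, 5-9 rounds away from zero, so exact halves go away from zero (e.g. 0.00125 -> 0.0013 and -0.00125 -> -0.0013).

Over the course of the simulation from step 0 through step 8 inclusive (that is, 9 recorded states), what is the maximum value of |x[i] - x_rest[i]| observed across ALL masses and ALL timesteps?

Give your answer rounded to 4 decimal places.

Answer: 2.1725

Derivation:
Step 0: x=[5.0000 6.0000 13.0000 15.0000] v=[0.0000 -1.0000 0.0000 0.0000]
Step 1: x=[4.8400 6.1400 12.8000 15.0400] v=[-1.6000 1.4000 -2.0000 0.4000]
Step 2: x=[4.5384 6.4944 12.4232 15.1152] v=[-3.0160 3.5440 -3.7680 0.7520]
Step 3: x=[4.1335 7.0077 11.9169 15.2166] v=[-4.0490 5.1331 -5.0627 1.0136]
Step 4: x=[3.6782 7.6024 11.3463 15.3320] v=[-4.5527 5.9471 -5.7065 1.1537]
Step 5: x=[3.2328 8.1899 10.7853 15.4477] v=[-4.4543 5.8750 -5.6098 1.1566]
Step 6: x=[2.8563 8.6829 10.3070 15.5501] v=[-3.7646 4.9303 -4.7830 1.0241]
Step 7: x=[2.5987 9.0078 9.9735 15.6277] v=[-2.5765 3.2493 -3.3354 0.7755]
Step 8: x=[2.4935 9.1150 9.8275 15.6722] v=[-1.0523 1.0719 -1.4600 0.4447]
Max displacement = 2.1725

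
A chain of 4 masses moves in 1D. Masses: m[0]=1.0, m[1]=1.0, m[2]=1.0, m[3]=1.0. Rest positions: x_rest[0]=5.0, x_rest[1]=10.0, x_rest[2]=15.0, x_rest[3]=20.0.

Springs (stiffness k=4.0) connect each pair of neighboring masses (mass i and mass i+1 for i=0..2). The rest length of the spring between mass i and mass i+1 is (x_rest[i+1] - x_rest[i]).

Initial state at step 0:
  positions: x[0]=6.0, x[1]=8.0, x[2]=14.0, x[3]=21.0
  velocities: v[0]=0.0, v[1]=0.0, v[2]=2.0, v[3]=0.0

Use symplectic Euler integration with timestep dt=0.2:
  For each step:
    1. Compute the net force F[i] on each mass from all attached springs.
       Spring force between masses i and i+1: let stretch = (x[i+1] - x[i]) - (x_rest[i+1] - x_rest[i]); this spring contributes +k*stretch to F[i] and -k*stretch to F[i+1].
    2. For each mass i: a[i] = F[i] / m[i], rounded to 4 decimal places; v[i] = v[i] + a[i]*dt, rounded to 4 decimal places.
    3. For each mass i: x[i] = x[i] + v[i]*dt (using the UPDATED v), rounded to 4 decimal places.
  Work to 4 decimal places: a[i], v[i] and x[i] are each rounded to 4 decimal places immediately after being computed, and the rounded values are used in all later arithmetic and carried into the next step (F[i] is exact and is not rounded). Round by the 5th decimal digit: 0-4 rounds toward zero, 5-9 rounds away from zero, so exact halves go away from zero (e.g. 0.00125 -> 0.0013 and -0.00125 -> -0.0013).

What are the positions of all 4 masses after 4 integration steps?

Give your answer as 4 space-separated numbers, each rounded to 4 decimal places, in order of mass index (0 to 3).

Answer: 3.4826 11.7018 16.0817 19.3338

Derivation:
Step 0: x=[6.0000 8.0000 14.0000 21.0000] v=[0.0000 0.0000 2.0000 0.0000]
Step 1: x=[5.5200 8.6400 14.5600 20.6800] v=[-2.4000 3.2000 2.8000 -1.6000]
Step 2: x=[4.7392 9.7280 15.1520 20.1808] v=[-3.9040 5.4400 2.9600 -2.4960]
Step 3: x=[3.9566 10.8856 15.6808 19.6770] v=[-3.9130 5.7882 2.6438 -2.5190]
Step 4: x=[3.4826 11.7018 16.0817 19.3338] v=[-2.3698 4.0812 2.0046 -1.7160]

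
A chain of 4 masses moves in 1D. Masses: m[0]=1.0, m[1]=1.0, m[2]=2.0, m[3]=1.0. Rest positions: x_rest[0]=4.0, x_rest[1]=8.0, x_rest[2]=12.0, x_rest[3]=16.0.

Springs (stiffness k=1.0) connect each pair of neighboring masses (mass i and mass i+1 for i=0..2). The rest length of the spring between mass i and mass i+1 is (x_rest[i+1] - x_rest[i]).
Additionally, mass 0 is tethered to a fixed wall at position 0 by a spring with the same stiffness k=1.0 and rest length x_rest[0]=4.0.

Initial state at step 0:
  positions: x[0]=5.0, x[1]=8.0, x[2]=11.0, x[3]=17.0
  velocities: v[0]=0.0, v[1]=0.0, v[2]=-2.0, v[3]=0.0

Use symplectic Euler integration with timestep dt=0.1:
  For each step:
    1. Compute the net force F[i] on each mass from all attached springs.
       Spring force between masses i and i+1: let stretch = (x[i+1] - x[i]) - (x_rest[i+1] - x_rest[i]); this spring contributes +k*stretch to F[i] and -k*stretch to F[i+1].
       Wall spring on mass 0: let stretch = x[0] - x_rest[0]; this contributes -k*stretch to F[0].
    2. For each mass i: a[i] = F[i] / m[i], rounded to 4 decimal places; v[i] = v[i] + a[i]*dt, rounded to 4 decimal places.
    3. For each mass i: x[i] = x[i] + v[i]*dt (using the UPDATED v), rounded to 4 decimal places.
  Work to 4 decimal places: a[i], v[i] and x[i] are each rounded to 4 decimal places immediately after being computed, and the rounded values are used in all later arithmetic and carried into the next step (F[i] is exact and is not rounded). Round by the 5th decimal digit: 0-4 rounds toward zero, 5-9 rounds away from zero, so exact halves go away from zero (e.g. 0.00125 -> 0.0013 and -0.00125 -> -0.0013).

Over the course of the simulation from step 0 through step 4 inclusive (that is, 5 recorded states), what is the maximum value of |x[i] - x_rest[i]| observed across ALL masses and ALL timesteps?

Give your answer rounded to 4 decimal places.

Step 0: x=[5.0000 8.0000 11.0000 17.0000] v=[0.0000 0.0000 -2.0000 0.0000]
Step 1: x=[4.9800 8.0000 10.8150 16.9800] v=[-0.2000 0.0000 -1.8500 -0.2000]
Step 2: x=[4.9404 7.9980 10.6468 16.9384] v=[-0.3960 -0.0205 -1.6825 -0.4165]
Step 3: x=[4.8820 7.9919 10.4968 16.8738] v=[-0.5843 -0.0614 -1.5004 -0.6457]
Step 4: x=[4.8059 7.9797 10.3661 16.7855] v=[-0.7615 -0.1219 -1.3068 -0.8834]
Max displacement = 1.6339

Answer: 1.6339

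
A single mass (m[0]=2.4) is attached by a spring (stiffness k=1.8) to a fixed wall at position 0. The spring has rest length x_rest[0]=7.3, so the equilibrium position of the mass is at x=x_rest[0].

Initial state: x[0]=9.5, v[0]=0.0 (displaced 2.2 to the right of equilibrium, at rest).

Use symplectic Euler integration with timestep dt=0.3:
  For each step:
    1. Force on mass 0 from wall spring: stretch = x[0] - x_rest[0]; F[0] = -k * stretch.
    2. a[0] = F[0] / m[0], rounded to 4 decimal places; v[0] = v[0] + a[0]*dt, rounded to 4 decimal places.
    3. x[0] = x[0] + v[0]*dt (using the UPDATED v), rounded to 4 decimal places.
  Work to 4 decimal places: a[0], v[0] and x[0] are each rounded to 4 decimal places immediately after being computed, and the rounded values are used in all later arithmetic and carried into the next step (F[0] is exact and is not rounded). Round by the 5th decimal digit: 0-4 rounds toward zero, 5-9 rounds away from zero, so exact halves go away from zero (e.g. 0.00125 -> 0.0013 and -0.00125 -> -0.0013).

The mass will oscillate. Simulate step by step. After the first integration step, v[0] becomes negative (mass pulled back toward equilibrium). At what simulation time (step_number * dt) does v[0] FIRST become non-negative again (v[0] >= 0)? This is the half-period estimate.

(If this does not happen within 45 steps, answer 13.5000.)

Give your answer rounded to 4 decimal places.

Answer: 3.9000

Derivation:
Step 0: x=[9.5000] v=[0.0000]
Step 1: x=[9.3515] v=[-0.4950]
Step 2: x=[9.0645] v=[-0.9566]
Step 3: x=[8.6584] v=[-1.3536]
Step 4: x=[8.1606] v=[-1.6592]
Step 5: x=[7.6047] v=[-1.8529]
Step 6: x=[7.0283] v=[-1.9215]
Step 7: x=[6.4702] v=[-1.8604]
Step 8: x=[5.9681] v=[-1.6737]
Step 9: x=[5.5559] v=[-1.3740]
Step 10: x=[5.2614] v=[-0.9816]
Step 11: x=[5.1045] v=[-0.5229]
Step 12: x=[5.0958] v=[-0.0289]
Step 13: x=[5.2359] v=[0.4671]
First v>=0 after going negative at step 13, time=3.9000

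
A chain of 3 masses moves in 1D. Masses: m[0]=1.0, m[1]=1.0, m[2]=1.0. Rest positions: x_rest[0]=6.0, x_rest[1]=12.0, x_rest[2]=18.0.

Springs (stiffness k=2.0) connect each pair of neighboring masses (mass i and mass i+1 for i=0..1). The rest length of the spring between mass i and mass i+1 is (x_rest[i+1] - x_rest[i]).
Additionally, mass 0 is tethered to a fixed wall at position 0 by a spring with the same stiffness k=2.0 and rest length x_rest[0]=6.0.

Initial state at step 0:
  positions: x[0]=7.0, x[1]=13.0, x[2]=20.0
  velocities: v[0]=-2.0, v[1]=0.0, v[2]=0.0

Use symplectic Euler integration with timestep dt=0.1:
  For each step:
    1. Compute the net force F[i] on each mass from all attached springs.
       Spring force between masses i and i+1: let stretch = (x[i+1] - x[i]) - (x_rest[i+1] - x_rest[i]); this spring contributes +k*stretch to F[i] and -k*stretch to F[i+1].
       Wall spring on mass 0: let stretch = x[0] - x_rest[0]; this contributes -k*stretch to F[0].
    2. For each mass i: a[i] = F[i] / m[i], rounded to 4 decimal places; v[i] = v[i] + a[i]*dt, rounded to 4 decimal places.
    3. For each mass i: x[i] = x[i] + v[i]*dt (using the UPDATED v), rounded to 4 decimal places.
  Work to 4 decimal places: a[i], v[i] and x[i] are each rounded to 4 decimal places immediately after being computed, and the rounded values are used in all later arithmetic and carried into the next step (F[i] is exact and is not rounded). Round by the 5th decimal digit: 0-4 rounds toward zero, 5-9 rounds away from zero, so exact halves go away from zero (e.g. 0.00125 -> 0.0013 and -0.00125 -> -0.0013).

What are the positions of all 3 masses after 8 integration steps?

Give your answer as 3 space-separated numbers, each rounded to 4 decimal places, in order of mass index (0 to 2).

Answer: 5.4759 13.1664 19.4097

Derivation:
Step 0: x=[7.0000 13.0000 20.0000] v=[-2.0000 0.0000 0.0000]
Step 1: x=[6.7800 13.0200 19.9800] v=[-2.2000 0.2000 -0.2000]
Step 2: x=[6.5492 13.0544 19.9408] v=[-2.3080 0.3440 -0.3920]
Step 3: x=[6.3175 13.0964 19.8839] v=[-2.3168 0.4202 -0.5693]
Step 4: x=[6.0951 13.1386 19.8112] v=[-2.2245 0.4219 -0.7268]
Step 5: x=[5.8916 13.1734 19.7251] v=[-2.0348 0.3477 -0.8613]
Step 6: x=[5.7159 13.1936 19.6279] v=[-1.7568 0.2017 -0.9716]
Step 7: x=[5.5755 13.1929 19.5221] v=[-1.4044 -0.0070 -1.0585]
Step 8: x=[5.4759 13.1664 19.4097] v=[-0.9960 -0.2646 -1.1243]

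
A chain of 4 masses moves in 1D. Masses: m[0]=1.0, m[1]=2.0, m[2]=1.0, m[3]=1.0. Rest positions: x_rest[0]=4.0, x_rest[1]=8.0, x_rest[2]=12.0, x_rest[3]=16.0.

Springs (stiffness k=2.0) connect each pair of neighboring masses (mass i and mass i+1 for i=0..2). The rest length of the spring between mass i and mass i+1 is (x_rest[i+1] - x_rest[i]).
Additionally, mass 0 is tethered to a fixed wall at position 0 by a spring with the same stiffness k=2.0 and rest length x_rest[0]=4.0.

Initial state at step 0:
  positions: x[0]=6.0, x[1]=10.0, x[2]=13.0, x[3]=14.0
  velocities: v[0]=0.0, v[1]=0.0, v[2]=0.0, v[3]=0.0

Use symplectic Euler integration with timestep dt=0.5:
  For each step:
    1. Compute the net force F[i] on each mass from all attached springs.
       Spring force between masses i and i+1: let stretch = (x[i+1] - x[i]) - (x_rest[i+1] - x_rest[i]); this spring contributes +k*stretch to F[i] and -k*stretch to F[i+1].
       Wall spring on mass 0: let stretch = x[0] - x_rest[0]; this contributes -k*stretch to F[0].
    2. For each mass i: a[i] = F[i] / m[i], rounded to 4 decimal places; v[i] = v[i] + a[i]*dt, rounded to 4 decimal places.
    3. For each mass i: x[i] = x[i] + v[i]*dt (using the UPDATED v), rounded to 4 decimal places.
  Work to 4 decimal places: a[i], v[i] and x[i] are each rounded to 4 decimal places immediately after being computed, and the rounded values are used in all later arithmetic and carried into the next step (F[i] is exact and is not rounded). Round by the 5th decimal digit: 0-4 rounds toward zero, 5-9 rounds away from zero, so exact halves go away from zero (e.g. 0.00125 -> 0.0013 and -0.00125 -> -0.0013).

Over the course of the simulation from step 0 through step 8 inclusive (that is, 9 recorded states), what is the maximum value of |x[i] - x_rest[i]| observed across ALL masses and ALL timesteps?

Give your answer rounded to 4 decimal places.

Step 0: x=[6.0000 10.0000 13.0000 14.0000] v=[0.0000 0.0000 0.0000 0.0000]
Step 1: x=[5.0000 9.7500 12.0000 15.5000] v=[-2.0000 -0.5000 -2.0000 3.0000]
Step 2: x=[3.8750 8.8750 11.6250 17.2500] v=[-2.2500 -1.7500 -0.7500 3.5000]
Step 3: x=[3.3125 7.4375 12.6875 18.1875] v=[-1.1250 -2.8750 2.1250 1.8750]
Step 4: x=[3.1563 6.2813 13.8750 18.3750] v=[-0.3125 -2.3125 2.3750 0.3750]
Step 5: x=[2.9844 6.2422 13.5157 18.3125] v=[-0.3438 -0.0782 -0.7187 -0.1250]
Step 6: x=[2.9492 7.2071 11.9180 17.8516] v=[-0.0704 1.9297 -3.1954 -0.9218]
Step 7: x=[3.5684 8.2852 10.9317 16.4239] v=[1.2383 2.1562 -1.9727 -2.8554]
Step 8: x=[4.7618 8.8458 11.3682 14.2501] v=[2.3867 1.1211 0.8730 -4.3476]
Max displacement = 2.3750

Answer: 2.3750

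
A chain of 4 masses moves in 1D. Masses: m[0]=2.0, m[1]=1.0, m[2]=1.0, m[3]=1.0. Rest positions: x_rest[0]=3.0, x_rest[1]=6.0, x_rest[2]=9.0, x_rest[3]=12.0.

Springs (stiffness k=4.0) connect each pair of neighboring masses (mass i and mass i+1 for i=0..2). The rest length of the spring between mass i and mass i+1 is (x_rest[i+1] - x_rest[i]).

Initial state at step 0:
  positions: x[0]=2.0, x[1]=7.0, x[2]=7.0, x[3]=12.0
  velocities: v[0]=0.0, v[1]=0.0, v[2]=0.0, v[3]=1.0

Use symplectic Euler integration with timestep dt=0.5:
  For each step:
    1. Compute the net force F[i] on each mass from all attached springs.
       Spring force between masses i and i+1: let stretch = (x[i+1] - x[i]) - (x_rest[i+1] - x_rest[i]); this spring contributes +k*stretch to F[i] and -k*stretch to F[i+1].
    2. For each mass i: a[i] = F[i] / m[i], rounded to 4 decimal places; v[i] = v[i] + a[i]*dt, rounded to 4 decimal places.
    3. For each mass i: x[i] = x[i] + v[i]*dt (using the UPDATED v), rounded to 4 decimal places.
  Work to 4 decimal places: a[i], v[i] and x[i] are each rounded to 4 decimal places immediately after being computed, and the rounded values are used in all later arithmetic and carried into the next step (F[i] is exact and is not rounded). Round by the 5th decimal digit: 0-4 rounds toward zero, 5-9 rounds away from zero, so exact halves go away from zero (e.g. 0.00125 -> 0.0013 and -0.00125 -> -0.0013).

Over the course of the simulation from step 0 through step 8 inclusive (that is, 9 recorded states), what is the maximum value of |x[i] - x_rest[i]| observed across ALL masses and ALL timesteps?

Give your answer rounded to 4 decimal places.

Answer: 4.0000

Derivation:
Step 0: x=[2.0000 7.0000 7.0000 12.0000] v=[0.0000 0.0000 0.0000 1.0000]
Step 1: x=[3.0000 2.0000 12.0000 10.5000] v=[2.0000 -10.0000 10.0000 -3.0000]
Step 2: x=[2.0000 8.0000 5.5000 13.5000] v=[-2.0000 12.0000 -13.0000 6.0000]
Step 3: x=[2.5000 5.5000 9.5000 11.5000] v=[1.0000 -5.0000 8.0000 -4.0000]
Step 4: x=[3.0000 4.0000 11.5000 10.5000] v=[1.0000 -3.0000 4.0000 -2.0000]
Step 5: x=[2.5000 9.0000 5.0000 13.5000] v=[-1.0000 10.0000 -13.0000 6.0000]
Step 6: x=[3.7500 3.5000 11.0000 11.0000] v=[2.5000 -11.0000 12.0000 -5.0000]
Step 7: x=[3.3750 5.7500 9.5000 11.5000] v=[-0.7500 4.5000 -3.0000 1.0000]
Step 8: x=[2.6875 9.3750 6.2500 13.0000] v=[-1.3750 7.2500 -6.5000 3.0000]
Max displacement = 4.0000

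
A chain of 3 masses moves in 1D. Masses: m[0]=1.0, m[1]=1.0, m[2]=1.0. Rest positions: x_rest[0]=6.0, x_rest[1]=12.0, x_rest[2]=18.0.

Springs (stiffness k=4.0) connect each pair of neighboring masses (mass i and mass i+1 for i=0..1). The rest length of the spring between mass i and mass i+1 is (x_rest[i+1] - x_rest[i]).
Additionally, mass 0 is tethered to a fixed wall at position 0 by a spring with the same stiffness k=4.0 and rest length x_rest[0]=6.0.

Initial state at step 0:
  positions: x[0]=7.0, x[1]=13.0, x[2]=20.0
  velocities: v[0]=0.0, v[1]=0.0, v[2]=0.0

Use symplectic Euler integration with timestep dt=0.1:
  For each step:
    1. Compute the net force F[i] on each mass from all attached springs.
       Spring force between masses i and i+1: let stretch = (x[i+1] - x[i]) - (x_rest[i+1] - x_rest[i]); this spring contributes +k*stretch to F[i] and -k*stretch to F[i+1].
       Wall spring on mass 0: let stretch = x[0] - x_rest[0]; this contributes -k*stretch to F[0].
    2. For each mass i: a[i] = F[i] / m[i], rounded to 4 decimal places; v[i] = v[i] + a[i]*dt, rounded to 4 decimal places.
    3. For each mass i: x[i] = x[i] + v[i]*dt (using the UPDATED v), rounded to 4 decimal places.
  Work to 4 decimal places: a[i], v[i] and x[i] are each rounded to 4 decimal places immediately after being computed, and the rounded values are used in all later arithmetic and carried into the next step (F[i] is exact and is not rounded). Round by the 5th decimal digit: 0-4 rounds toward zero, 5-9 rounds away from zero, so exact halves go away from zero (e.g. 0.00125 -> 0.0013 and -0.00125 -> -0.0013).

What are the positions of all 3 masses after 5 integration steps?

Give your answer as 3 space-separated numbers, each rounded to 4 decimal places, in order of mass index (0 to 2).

Answer: 6.5508 13.3983 19.5017

Derivation:
Step 0: x=[7.0000 13.0000 20.0000] v=[0.0000 0.0000 0.0000]
Step 1: x=[6.9600 13.0400 19.9600] v=[-0.4000 0.4000 -0.4000]
Step 2: x=[6.8848 13.1136 19.8832] v=[-0.7520 0.7360 -0.7680]
Step 3: x=[6.7834 13.2088 19.7756] v=[-1.0144 0.9523 -1.0758]
Step 4: x=[6.6676 13.3097 19.6454] v=[-1.1576 1.0089 -1.3025]
Step 5: x=[6.5508 13.3983 19.5017] v=[-1.1678 0.8863 -1.4368]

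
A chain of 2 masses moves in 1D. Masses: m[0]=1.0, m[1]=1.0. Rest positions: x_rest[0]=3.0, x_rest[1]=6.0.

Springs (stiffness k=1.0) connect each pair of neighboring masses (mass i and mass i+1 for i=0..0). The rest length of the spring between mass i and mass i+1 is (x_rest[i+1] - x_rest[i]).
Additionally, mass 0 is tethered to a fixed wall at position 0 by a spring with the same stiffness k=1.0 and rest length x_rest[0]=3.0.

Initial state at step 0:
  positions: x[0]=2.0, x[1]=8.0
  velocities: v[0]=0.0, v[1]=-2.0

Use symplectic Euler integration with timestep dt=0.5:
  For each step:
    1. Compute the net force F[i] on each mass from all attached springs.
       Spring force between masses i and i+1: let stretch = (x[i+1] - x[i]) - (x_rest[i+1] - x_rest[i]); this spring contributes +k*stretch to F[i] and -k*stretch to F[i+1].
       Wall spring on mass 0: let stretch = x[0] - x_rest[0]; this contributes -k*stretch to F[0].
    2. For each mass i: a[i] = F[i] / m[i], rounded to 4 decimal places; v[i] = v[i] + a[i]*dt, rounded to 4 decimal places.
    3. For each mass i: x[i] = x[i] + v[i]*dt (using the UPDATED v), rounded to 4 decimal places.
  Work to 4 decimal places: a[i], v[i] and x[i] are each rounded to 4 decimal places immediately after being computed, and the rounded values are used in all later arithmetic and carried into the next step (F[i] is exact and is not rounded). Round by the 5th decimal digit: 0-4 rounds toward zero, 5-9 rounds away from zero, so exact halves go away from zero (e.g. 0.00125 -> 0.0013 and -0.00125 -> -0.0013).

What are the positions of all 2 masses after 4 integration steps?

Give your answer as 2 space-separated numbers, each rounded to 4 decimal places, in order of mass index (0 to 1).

Step 0: x=[2.0000 8.0000] v=[0.0000 -2.0000]
Step 1: x=[3.0000 6.2500] v=[2.0000 -3.5000]
Step 2: x=[4.0625 4.4375] v=[2.1250 -3.6250]
Step 3: x=[4.2032 3.2813] v=[0.2813 -2.3125]
Step 4: x=[3.0626 3.1055] v=[-2.2813 -0.3516]

Answer: 3.0626 3.1055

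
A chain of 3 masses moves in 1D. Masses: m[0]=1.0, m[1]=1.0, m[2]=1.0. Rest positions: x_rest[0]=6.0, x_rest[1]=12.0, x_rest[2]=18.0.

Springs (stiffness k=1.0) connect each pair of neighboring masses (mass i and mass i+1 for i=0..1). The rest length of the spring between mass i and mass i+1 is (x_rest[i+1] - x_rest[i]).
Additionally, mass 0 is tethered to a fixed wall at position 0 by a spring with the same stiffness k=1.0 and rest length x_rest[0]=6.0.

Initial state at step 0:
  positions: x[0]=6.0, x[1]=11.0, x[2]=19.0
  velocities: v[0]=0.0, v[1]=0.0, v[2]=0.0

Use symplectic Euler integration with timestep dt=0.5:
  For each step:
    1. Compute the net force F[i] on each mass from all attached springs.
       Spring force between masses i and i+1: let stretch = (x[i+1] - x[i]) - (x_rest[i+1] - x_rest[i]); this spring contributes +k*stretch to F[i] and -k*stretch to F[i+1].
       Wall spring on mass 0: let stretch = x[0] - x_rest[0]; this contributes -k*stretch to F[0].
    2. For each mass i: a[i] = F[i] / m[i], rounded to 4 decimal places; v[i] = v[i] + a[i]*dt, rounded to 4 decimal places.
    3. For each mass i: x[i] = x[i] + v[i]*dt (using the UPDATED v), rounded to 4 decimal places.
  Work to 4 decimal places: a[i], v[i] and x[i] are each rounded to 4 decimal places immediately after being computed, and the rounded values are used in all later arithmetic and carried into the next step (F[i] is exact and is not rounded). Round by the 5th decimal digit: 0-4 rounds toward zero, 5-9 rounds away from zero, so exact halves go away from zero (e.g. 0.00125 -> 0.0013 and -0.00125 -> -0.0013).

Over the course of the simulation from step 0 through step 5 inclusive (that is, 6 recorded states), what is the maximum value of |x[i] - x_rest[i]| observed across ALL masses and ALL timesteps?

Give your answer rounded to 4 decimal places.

Answer: 1.1250

Derivation:
Step 0: x=[6.0000 11.0000 19.0000] v=[0.0000 0.0000 0.0000]
Step 1: x=[5.7500 11.7500 18.5000] v=[-0.5000 1.5000 -1.0000]
Step 2: x=[5.5625 12.6875 17.8125] v=[-0.3750 1.8750 -1.3750]
Step 3: x=[5.7657 13.1250 17.3438] v=[0.4063 0.8750 -0.9375]
Step 4: x=[6.3673 12.7774 17.3204] v=[1.2031 -0.6953 -0.0469]
Step 5: x=[6.9796 11.9630 17.6612] v=[1.2245 -1.6289 0.6816]
Max displacement = 1.1250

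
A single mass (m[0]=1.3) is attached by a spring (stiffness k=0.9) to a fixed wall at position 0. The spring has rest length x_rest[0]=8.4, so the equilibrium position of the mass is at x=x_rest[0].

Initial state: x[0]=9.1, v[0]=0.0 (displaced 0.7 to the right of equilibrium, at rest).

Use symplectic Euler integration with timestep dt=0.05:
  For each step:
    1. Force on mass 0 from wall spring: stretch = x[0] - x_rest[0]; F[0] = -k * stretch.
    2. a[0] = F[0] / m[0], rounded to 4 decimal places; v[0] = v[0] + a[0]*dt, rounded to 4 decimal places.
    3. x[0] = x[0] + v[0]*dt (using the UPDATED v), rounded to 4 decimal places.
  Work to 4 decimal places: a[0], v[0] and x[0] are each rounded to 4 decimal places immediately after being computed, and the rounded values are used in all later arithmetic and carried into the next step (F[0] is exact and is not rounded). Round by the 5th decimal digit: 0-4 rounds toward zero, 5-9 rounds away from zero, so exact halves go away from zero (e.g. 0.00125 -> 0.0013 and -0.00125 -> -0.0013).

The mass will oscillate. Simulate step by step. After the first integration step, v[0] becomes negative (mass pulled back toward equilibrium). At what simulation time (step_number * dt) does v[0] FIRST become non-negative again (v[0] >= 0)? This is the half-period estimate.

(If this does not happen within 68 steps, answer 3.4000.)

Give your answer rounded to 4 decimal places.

Step 0: x=[9.1000] v=[0.0000]
Step 1: x=[9.0988] v=[-0.0242]
Step 2: x=[9.0964] v=[-0.0484]
Step 3: x=[9.0928] v=[-0.0725]
Step 4: x=[9.0880] v=[-0.0965]
Step 5: x=[9.0820] v=[-0.1203]
Step 6: x=[9.0748] v=[-0.1439]
Step 7: x=[9.0664] v=[-0.1673]
Step 8: x=[9.0569] v=[-0.1904]
Step 9: x=[9.0462] v=[-0.2131]
Step 10: x=[9.0344] v=[-0.2355]
Step 11: x=[9.0215] v=[-0.2575]
Step 12: x=[9.0076] v=[-0.2790]
Step 13: x=[8.9926] v=[-0.3000]
Step 14: x=[8.9766] v=[-0.3205]
Step 15: x=[8.9596] v=[-0.3405]
Step 16: x=[8.9416] v=[-0.3599]
Step 17: x=[8.9227] v=[-0.3787]
Step 18: x=[8.9029] v=[-0.3968]
Step 19: x=[8.8822] v=[-0.4142]
Step 20: x=[8.8607] v=[-0.4309]
Step 21: x=[8.8384] v=[-0.4468]
Step 22: x=[8.8153] v=[-0.4620]
Step 23: x=[8.7915] v=[-0.4764]
Step 24: x=[8.7670] v=[-0.4900]
Step 25: x=[8.7419] v=[-0.5027]
Step 26: x=[8.7162] v=[-0.5145]
Step 27: x=[8.6899] v=[-0.5254]
Step 28: x=[8.6631] v=[-0.5354]
Step 29: x=[8.6359] v=[-0.5445]
Step 30: x=[8.6083] v=[-0.5527]
Step 31: x=[8.5803] v=[-0.5599]
Step 32: x=[8.5520] v=[-0.5661]
Step 33: x=[8.5234] v=[-0.5714]
Step 34: x=[8.4946] v=[-0.5757]
Step 35: x=[8.4657] v=[-0.5790]
Step 36: x=[8.4366] v=[-0.5813]
Step 37: x=[8.4075] v=[-0.5826]
Step 38: x=[8.3784] v=[-0.5829]
Step 39: x=[8.3493] v=[-0.5822]
Step 40: x=[8.3203] v=[-0.5804]
Step 41: x=[8.2914] v=[-0.5776]
Step 42: x=[8.2627] v=[-0.5738]
Step 43: x=[8.2343] v=[-0.5690]
Step 44: x=[8.2061] v=[-0.5633]
Step 45: x=[8.1783] v=[-0.5566]
Step 46: x=[8.1509] v=[-0.5489]
Step 47: x=[8.1239] v=[-0.5403]
Step 48: x=[8.0974] v=[-0.5307]
Step 49: x=[8.0714] v=[-0.5202]
Step 50: x=[8.0460] v=[-0.5088]
Step 51: x=[8.0212] v=[-0.4965]
Step 52: x=[7.9970] v=[-0.4834]
Step 53: x=[7.9735] v=[-0.4695]
Step 54: x=[7.9508] v=[-0.4547]
Step 55: x=[7.9288] v=[-0.4392]
Step 56: x=[7.9077] v=[-0.4229]
Step 57: x=[7.8874] v=[-0.4059]
Step 58: x=[7.8680] v=[-0.3882]
Step 59: x=[7.8495] v=[-0.3698]
Step 60: x=[7.8320] v=[-0.3507]
Step 61: x=[7.8155] v=[-0.3310]
Step 62: x=[7.8000] v=[-0.3108]
Step 63: x=[7.7855] v=[-0.2900]
Step 64: x=[7.7721] v=[-0.2687]
Step 65: x=[7.7598] v=[-0.2470]
Step 66: x=[7.7486] v=[-0.2248]
Step 67: x=[7.7385] v=[-0.2023]
Step 68: x=[7.7295] v=[-0.1794]
v[0] did not become non-negative within 68 steps; using fallback time=3.4000

Answer: 3.4000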